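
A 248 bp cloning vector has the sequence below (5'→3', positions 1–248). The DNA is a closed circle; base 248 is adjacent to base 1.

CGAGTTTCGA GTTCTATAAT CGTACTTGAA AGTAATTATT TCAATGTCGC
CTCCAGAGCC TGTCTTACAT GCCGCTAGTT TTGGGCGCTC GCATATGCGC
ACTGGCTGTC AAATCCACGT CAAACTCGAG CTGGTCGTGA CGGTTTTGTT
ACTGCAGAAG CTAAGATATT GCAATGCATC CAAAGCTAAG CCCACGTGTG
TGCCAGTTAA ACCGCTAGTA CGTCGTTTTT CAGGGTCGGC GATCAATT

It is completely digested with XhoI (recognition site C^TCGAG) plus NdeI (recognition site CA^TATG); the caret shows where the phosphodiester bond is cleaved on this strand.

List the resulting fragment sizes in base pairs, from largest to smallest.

216, 32 bp

The XhoI site (CTCGAG) starts at position 125.
XhoI cuts after the first base of each site, so after position 125.
The NdeI site (CATATG) starts at position 92.
NdeI cuts after base 2 of each site, so after position 93.
Combined cut positions: 93, 125.
Circular molecule, 2 cuts → 2 fragments:
  94–125 → 32 bp
  126–248 then 1–93 → 123 + 93 = 216 bp
Sorted largest to smallest: 216, 32 bp.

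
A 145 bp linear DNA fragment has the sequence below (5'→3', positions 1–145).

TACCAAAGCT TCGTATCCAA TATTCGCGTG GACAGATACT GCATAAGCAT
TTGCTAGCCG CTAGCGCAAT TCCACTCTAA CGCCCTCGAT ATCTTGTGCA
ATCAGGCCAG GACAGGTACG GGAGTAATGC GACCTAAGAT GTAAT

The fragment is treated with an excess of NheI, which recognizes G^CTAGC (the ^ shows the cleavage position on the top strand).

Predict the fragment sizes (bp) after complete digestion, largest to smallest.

NheI sites (GCTAGC) start at positions 53, 60.
NheI cuts after the first base of each site, so after positions 53, 60.
Linear molecule, 2 cuts → 3 fragments:
  1–53 → 53 bp
  54–60 → 7 bp
  61–145 → 85 bp
Sorted largest to smallest: 85, 53, 7 bp.

85, 53, 7 bp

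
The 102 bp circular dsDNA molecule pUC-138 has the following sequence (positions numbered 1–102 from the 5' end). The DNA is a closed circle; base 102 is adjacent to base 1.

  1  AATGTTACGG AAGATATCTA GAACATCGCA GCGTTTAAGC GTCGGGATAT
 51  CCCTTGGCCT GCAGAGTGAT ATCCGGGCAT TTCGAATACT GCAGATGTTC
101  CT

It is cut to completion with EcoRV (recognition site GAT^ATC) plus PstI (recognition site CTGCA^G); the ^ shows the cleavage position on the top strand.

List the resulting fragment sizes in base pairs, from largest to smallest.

33, 24, 23, 15, 7 bp

EcoRV sites (GATATC) start at positions 13, 46, 68.
EcoRV cuts after base 3 of each site, so after positions 15, 48, 70.
PstI sites (CTGCAG) start at positions 59, 89.
PstI cuts after base 5 of each site (before the last base), so after positions 63, 93.
Combined cut positions: 15, 48, 63, 70, 93.
Circular molecule, 5 cuts → 5 fragments:
  16–48 → 33 bp
  49–63 → 15 bp
  64–70 → 7 bp
  71–93 → 23 bp
  94–102 then 1–15 → 9 + 15 = 24 bp
Sorted largest to smallest: 33, 24, 23, 15, 7 bp.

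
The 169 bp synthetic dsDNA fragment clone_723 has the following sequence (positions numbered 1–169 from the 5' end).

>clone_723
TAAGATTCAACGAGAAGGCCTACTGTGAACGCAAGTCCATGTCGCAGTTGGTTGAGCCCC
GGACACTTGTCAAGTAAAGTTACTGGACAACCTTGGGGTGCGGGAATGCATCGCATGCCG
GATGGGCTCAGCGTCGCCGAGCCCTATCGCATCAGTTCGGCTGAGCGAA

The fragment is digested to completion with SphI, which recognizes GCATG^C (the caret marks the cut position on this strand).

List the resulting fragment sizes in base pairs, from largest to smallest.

The SphI site (GCATGC) starts at position 113.
SphI cuts after base 5 of each site (before the last base), so after position 117.
Linear molecule, 1 cut → 2 fragments:
  1–117 → 117 bp
  118–169 → 52 bp
Sorted largest to smallest: 117, 52 bp.

117, 52 bp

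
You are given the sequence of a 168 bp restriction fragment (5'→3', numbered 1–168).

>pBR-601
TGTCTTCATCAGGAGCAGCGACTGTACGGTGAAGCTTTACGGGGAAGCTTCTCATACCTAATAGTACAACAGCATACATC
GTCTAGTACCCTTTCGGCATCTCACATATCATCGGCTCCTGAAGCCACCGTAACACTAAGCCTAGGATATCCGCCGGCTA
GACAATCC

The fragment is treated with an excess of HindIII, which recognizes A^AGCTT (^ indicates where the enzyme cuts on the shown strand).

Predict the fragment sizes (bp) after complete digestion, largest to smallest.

HindIII sites (AAGCTT) start at positions 32, 45.
HindIII cuts after the first base of each site, so after positions 32, 45.
Linear molecule, 2 cuts → 3 fragments:
  1–32 → 32 bp
  33–45 → 13 bp
  46–168 → 123 bp
Sorted largest to smallest: 123, 32, 13 bp.

123, 32, 13 bp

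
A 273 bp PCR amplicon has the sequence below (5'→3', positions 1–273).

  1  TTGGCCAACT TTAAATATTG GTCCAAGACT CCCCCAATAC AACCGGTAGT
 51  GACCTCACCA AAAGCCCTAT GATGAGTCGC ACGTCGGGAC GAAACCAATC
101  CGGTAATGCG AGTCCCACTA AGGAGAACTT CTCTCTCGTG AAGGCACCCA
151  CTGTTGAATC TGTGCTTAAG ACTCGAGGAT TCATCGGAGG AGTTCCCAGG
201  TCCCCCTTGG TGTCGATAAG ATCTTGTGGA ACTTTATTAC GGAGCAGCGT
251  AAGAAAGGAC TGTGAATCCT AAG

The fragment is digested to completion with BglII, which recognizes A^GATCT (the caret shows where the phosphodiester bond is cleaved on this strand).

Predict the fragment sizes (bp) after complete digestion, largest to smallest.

The BglII site (AGATCT) starts at position 219.
BglII cuts after the first base of each site, so after position 219.
Linear molecule, 1 cut → 2 fragments:
  1–219 → 219 bp
  220–273 → 54 bp
Sorted largest to smallest: 219, 54 bp.

219, 54 bp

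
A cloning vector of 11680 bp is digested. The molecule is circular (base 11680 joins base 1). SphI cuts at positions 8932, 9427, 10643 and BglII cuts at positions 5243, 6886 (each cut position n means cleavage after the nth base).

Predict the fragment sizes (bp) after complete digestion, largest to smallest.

Combined cut positions (sorted): 5243, 6886, 8932, 9427, 10643.
Circular molecule, 5 cuts → 5 fragments:
  6886 − 5243 = 1643 bp
  8932 − 6886 = 2046 bp
  9427 − 8932 = 495 bp
  10643 − 9427 = 1216 bp
  wrap: 11680 − 10643 + 5243 = 6280 bp
Sorted largest to smallest: 6280, 2046, 1643, 1216, 495 bp.

6280, 2046, 1643, 1216, 495 bp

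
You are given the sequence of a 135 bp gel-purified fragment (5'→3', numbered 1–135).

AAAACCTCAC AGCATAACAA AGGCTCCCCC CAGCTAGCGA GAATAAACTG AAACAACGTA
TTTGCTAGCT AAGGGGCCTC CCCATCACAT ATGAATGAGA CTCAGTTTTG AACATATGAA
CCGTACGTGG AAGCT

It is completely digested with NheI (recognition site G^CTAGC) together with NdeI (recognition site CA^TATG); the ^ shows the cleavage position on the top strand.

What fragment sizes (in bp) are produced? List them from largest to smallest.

NheI sites (GCTAGC) start at positions 33, 64.
NheI cuts after the first base of each site, so after positions 33, 64.
NdeI sites (CATATG) start at positions 88, 113.
NdeI cuts after base 2 of each site, so after positions 89, 114.
Combined cut positions: 33, 64, 89, 114.
Linear molecule, 4 cuts → 5 fragments:
  1–33 → 33 bp
  34–64 → 31 bp
  65–89 → 25 bp
  90–114 → 25 bp
  115–135 → 21 bp
Sorted largest to smallest: 33, 31, 25, 25, 21 bp.

33, 31, 25, 25, 21 bp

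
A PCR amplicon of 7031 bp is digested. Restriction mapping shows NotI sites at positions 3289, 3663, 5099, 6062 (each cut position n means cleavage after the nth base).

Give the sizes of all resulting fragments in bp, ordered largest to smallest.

Linear molecule, 4 cuts → 5 fragments:
  3289 − 0 = 3289 bp
  3663 − 3289 = 374 bp
  5099 − 3663 = 1436 bp
  6062 − 5099 = 963 bp
  7031 − 6062 = 969 bp
Sorted largest to smallest: 3289, 1436, 969, 963, 374 bp.

3289, 1436, 969, 963, 374 bp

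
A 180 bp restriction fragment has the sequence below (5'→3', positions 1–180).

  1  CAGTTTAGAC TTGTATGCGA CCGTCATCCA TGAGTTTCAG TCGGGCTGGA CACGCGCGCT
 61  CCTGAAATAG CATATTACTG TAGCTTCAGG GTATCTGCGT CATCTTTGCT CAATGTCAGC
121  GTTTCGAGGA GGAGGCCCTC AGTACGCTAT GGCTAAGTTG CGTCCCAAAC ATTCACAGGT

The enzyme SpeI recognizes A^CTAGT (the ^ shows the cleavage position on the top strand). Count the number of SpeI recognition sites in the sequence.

No occurrence of ACTAGT is present in the sequence.
SpeI does not cut: 0 sites.

0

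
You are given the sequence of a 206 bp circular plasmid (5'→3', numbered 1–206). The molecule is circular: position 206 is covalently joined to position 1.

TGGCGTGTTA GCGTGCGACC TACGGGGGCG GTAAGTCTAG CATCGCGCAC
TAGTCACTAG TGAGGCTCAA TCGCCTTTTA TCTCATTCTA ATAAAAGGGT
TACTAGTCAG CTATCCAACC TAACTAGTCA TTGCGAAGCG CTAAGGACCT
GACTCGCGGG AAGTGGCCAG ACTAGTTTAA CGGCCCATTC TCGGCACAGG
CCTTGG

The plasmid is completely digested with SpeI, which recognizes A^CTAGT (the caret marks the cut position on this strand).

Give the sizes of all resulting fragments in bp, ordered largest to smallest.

84, 48, 46, 21, 7 bp

SpeI sites (ACTAGT) start at positions 49, 56, 102, 123, 171.
SpeI cuts after the first base of each site, so after positions 49, 56, 102, 123, 171.
Circular molecule, 5 cuts → 5 fragments:
  50–56 → 7 bp
  57–102 → 46 bp
  103–123 → 21 bp
  124–171 → 48 bp
  172–206 then 1–49 → 35 + 49 = 84 bp
Sorted largest to smallest: 84, 48, 46, 21, 7 bp.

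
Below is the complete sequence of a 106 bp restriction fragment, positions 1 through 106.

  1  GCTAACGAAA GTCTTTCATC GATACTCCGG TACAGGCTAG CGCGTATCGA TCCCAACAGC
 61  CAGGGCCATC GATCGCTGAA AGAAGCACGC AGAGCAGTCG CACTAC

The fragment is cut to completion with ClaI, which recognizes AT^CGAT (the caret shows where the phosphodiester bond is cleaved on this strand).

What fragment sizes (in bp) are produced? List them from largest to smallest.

ClaI sites (ATCGAT) start at positions 18, 46, 68.
ClaI cuts after base 2 of each site, so after positions 19, 47, 69.
Linear molecule, 3 cuts → 4 fragments:
  1–19 → 19 bp
  20–47 → 28 bp
  48–69 → 22 bp
  70–106 → 37 bp
Sorted largest to smallest: 37, 28, 22, 19 bp.

37, 28, 22, 19 bp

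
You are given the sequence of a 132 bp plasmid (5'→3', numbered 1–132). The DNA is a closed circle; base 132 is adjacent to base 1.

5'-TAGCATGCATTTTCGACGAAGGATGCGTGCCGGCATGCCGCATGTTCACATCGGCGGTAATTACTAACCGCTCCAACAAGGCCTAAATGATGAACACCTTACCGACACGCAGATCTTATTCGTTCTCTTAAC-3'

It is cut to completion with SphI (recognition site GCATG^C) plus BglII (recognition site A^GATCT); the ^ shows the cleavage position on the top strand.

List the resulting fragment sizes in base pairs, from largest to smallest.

74, 30, 28 bp

SphI sites (GCATGC) start at positions 3, 33.
SphI cuts after base 5 of each site (before the last base), so after positions 7, 37.
The BglII site (AGATCT) starts at position 111.
BglII cuts after the first base of each site, so after position 111.
Combined cut positions: 7, 37, 111.
Circular molecule, 3 cuts → 3 fragments:
  8–37 → 30 bp
  38–111 → 74 bp
  112–132 then 1–7 → 21 + 7 = 28 bp
Sorted largest to smallest: 74, 30, 28 bp.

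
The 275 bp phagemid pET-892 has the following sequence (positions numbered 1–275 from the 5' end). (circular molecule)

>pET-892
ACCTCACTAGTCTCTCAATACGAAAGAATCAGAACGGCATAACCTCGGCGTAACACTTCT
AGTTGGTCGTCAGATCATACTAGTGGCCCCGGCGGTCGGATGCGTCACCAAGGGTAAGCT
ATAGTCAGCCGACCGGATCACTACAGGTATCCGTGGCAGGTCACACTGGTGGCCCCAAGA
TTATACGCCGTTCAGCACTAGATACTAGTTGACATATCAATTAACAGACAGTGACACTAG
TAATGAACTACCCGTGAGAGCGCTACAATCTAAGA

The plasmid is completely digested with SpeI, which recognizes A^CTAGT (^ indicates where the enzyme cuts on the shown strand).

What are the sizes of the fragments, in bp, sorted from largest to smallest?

SpeI sites (ACTAGT) start at positions 6, 79, 204, 236.
SpeI cuts after the first base of each site, so after positions 6, 79, 204, 236.
Circular molecule, 4 cuts → 4 fragments:
  7–79 → 73 bp
  80–204 → 125 bp
  205–236 → 32 bp
  237–275 then 1–6 → 39 + 6 = 45 bp
Sorted largest to smallest: 125, 73, 45, 32 bp.

125, 73, 45, 32 bp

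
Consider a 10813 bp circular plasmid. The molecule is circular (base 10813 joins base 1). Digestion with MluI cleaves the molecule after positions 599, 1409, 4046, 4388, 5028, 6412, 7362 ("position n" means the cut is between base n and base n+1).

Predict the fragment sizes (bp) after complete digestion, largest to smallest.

4050, 2637, 1384, 950, 810, 640, 342 bp

Circular molecule, 7 cuts → 7 fragments:
  1409 − 599 = 810 bp
  4046 − 1409 = 2637 bp
  4388 − 4046 = 342 bp
  5028 − 4388 = 640 bp
  6412 − 5028 = 1384 bp
  7362 − 6412 = 950 bp
  wrap: 10813 − 7362 + 599 = 4050 bp
Sorted largest to smallest: 4050, 2637, 1384, 950, 810, 640, 342 bp.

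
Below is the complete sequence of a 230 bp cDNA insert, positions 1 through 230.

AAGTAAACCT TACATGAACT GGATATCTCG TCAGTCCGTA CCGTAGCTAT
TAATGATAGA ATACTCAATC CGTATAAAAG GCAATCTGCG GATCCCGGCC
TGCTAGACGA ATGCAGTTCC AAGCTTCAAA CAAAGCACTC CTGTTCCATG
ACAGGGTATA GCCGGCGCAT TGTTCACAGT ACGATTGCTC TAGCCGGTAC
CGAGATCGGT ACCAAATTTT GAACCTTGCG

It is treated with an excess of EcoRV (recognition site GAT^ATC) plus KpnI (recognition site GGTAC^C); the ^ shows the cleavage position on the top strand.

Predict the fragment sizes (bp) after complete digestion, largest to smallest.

The EcoRV site (GATATC) starts at position 22.
EcoRV cuts after base 3 of each site, so after position 24.
KpnI sites (GGTACC) start at positions 196, 208.
KpnI cuts after base 5 of each site (before the last base), so after positions 200, 212.
Combined cut positions: 24, 200, 212.
Linear molecule, 3 cuts → 4 fragments:
  1–24 → 24 bp
  25–200 → 176 bp
  201–212 → 12 bp
  213–230 → 18 bp
Sorted largest to smallest: 176, 24, 18, 12 bp.

176, 24, 18, 12 bp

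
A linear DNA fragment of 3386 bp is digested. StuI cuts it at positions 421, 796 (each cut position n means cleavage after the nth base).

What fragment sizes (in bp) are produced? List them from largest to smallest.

2590, 421, 375 bp

Linear molecule, 2 cuts → 3 fragments:
  421 − 0 = 421 bp
  796 − 421 = 375 bp
  3386 − 796 = 2590 bp
Sorted largest to smallest: 2590, 421, 375 bp.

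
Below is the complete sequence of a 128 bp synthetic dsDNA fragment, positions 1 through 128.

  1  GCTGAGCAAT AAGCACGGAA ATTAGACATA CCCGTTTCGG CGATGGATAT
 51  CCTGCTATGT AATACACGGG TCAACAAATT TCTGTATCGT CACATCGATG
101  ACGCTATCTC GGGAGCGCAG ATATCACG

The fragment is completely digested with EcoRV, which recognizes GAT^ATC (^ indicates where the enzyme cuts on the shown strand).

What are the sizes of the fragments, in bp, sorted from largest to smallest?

EcoRV sites (GATATC) start at positions 46, 120.
EcoRV cuts after base 3 of each site, so after positions 48, 122.
Linear molecule, 2 cuts → 3 fragments:
  1–48 → 48 bp
  49–122 → 74 bp
  123–128 → 6 bp
Sorted largest to smallest: 74, 48, 6 bp.

74, 48, 6 bp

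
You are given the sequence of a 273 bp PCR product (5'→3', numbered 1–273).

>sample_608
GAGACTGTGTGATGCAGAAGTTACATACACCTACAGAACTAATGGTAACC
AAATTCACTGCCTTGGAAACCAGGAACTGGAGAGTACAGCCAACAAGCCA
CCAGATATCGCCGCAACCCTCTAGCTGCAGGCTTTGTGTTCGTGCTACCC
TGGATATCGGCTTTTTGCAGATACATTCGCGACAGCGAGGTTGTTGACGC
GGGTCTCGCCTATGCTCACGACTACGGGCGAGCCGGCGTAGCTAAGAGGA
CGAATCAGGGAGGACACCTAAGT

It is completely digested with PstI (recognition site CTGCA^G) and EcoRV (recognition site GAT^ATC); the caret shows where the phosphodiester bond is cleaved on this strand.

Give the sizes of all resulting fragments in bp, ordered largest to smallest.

The PstI site (CTGCAG) starts at position 125.
PstI cuts after base 5 of each site (before the last base), so after position 129.
EcoRV sites (GATATC) start at positions 104, 153.
EcoRV cuts after base 3 of each site, so after positions 106, 155.
Combined cut positions: 106, 129, 155.
Linear molecule, 3 cuts → 4 fragments:
  1–106 → 106 bp
  107–129 → 23 bp
  130–155 → 26 bp
  156–273 → 118 bp
Sorted largest to smallest: 118, 106, 26, 23 bp.

118, 106, 26, 23 bp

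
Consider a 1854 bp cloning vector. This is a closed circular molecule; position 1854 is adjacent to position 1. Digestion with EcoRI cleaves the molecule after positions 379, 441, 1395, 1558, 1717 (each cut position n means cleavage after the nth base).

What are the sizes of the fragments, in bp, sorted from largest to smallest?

Circular molecule, 5 cuts → 5 fragments:
  441 − 379 = 62 bp
  1395 − 441 = 954 bp
  1558 − 1395 = 163 bp
  1717 − 1558 = 159 bp
  wrap: 1854 − 1717 + 379 = 516 bp
Sorted largest to smallest: 954, 516, 163, 159, 62 bp.

954, 516, 163, 159, 62 bp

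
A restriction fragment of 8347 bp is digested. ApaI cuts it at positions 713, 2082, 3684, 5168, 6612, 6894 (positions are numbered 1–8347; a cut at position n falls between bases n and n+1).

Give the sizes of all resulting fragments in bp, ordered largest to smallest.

1602, 1484, 1453, 1444, 1369, 713, 282 bp

Linear molecule, 6 cuts → 7 fragments:
  713 − 0 = 713 bp
  2082 − 713 = 1369 bp
  3684 − 2082 = 1602 bp
  5168 − 3684 = 1484 bp
  6612 − 5168 = 1444 bp
  6894 − 6612 = 282 bp
  8347 − 6894 = 1453 bp
Sorted largest to smallest: 1602, 1484, 1453, 1444, 1369, 713, 282 bp.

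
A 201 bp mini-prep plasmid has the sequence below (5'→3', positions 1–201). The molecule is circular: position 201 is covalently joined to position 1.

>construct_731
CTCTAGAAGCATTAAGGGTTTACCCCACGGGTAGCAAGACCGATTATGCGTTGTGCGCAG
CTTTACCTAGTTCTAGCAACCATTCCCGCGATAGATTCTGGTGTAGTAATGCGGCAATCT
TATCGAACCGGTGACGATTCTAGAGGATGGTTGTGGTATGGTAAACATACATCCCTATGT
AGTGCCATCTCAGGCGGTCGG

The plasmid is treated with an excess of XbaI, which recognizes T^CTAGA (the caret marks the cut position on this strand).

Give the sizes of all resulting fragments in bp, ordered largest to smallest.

137, 64 bp

XbaI sites (TCTAGA) start at positions 2, 139.
XbaI cuts after the first base of each site, so after positions 2, 139.
Circular molecule, 2 cuts → 2 fragments:
  3–139 → 137 bp
  140–201 then 1–2 → 62 + 2 = 64 bp
Sorted largest to smallest: 137, 64 bp.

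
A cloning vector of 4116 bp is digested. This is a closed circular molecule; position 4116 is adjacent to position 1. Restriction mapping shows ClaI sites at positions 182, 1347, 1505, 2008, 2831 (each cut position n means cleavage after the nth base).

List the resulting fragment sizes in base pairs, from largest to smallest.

1467, 1165, 823, 503, 158 bp

Circular molecule, 5 cuts → 5 fragments:
  1347 − 182 = 1165 bp
  1505 − 1347 = 158 bp
  2008 − 1505 = 503 bp
  2831 − 2008 = 823 bp
  wrap: 4116 − 2831 + 182 = 1467 bp
Sorted largest to smallest: 1467, 1165, 823, 503, 158 bp.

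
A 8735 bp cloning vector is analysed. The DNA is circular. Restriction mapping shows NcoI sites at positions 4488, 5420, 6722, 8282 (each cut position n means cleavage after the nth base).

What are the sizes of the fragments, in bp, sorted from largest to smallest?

4941, 1560, 1302, 932 bp

Circular molecule, 4 cuts → 4 fragments:
  5420 − 4488 = 932 bp
  6722 − 5420 = 1302 bp
  8282 − 6722 = 1560 bp
  wrap: 8735 − 8282 + 4488 = 4941 bp
Sorted largest to smallest: 4941, 1560, 1302, 932 bp.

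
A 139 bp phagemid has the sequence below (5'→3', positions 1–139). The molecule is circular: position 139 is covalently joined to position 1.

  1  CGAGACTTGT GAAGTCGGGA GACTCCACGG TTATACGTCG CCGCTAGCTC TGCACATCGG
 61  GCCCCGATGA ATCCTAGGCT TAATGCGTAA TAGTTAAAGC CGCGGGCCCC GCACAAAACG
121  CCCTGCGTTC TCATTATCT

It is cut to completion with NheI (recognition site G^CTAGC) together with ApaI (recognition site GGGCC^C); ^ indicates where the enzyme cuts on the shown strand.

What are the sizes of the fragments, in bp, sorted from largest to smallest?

74, 45, 20 bp

The NheI site (GCTAGC) starts at position 43.
NheI cuts after the first base of each site, so after position 43.
ApaI sites (GGGCCC) start at positions 59, 104.
ApaI cuts after base 5 of each site (before the last base), so after positions 63, 108.
Combined cut positions: 43, 63, 108.
Circular molecule, 3 cuts → 3 fragments:
  44–63 → 20 bp
  64–108 → 45 bp
  109–139 then 1–43 → 31 + 43 = 74 bp
Sorted largest to smallest: 74, 45, 20 bp.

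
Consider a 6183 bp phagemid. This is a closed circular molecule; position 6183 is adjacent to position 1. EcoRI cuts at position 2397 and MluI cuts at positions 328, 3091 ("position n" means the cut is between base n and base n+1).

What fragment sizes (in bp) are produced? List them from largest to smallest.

3420, 2069, 694 bp

Combined cut positions (sorted): 328, 2397, 3091.
Circular molecule, 3 cuts → 3 fragments:
  2397 − 328 = 2069 bp
  3091 − 2397 = 694 bp
  wrap: 6183 − 3091 + 328 = 3420 bp
Sorted largest to smallest: 3420, 2069, 694 bp.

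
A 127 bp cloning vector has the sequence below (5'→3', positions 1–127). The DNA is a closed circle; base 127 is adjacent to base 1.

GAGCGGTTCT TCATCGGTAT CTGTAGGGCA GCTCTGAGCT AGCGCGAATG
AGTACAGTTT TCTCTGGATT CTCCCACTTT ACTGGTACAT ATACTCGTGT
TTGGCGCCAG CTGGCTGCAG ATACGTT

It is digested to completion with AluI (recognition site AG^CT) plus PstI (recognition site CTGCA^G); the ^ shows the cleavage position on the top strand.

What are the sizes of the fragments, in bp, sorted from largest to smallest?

72, 39, 9, 7 bp

AluI sites (AGCT) start at positions 30, 37, 109.
AluI cuts after base 2 of each site, so after positions 31, 38, 110.
The PstI site (CTGCAG) starts at position 115.
PstI cuts after base 5 of each site (before the last base), so after position 119.
Combined cut positions: 31, 38, 110, 119.
Circular molecule, 4 cuts → 4 fragments:
  32–38 → 7 bp
  39–110 → 72 bp
  111–119 → 9 bp
  120–127 then 1–31 → 8 + 31 = 39 bp
Sorted largest to smallest: 72, 39, 9, 7 bp.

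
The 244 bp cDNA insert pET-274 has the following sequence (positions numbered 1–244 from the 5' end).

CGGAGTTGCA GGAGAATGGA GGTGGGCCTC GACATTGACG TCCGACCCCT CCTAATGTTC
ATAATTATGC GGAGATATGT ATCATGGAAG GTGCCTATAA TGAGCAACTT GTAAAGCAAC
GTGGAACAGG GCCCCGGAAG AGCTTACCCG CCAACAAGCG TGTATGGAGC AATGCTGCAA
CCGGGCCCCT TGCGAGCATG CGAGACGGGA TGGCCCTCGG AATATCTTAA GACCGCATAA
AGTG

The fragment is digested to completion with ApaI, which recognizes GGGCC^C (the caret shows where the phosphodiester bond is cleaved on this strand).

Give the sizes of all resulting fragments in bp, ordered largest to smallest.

ApaI sites (GGGCCC) start at positions 129, 183.
ApaI cuts after base 5 of each site (before the last base), so after positions 133, 187.
Linear molecule, 2 cuts → 3 fragments:
  1–133 → 133 bp
  134–187 → 54 bp
  188–244 → 57 bp
Sorted largest to smallest: 133, 57, 54 bp.

133, 57, 54 bp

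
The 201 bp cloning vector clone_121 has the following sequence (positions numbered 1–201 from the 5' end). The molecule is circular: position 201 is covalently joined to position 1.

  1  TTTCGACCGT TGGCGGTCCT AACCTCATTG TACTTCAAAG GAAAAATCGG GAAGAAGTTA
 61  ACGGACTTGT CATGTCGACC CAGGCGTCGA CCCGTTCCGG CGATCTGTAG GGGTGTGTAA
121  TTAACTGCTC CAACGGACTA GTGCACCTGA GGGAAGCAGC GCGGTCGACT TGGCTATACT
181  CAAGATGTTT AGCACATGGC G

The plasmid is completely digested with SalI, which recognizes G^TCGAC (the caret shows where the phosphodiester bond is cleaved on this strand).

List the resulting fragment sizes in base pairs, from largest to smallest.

SalI sites (GTCGAC) start at positions 74, 86, 164.
SalI cuts after the first base of each site, so after positions 74, 86, 164.
Circular molecule, 3 cuts → 3 fragments:
  75–86 → 12 bp
  87–164 → 78 bp
  165–201 then 1–74 → 37 + 74 = 111 bp
Sorted largest to smallest: 111, 78, 12 bp.

111, 78, 12 bp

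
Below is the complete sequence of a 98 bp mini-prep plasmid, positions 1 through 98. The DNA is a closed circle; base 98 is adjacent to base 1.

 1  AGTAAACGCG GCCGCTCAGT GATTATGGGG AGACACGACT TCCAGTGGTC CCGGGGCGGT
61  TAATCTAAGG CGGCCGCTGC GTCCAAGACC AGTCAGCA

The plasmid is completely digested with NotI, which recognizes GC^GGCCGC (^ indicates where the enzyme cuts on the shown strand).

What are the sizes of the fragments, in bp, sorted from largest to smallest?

NotI sites (GCGGCCGC) start at positions 8, 70.
NotI cuts after base 2 of each site, so after positions 9, 71.
Circular molecule, 2 cuts → 2 fragments:
  10–71 → 62 bp
  72–98 then 1–9 → 27 + 9 = 36 bp
Sorted largest to smallest: 62, 36 bp.

62, 36 bp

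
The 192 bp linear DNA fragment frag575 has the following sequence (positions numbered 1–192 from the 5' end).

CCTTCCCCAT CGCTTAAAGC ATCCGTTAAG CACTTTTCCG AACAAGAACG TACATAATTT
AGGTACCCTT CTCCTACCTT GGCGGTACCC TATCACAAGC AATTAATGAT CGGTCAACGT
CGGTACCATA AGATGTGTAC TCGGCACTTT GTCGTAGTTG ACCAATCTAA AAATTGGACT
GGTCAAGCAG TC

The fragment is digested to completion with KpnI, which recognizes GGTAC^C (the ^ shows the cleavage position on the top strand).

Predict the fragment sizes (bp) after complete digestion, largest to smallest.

66, 66, 38, 22 bp

KpnI sites (GGTACC) start at positions 62, 84, 122.
KpnI cuts after base 5 of each site (before the last base), so after positions 66, 88, 126.
Linear molecule, 3 cuts → 4 fragments:
  1–66 → 66 bp
  67–88 → 22 bp
  89–126 → 38 bp
  127–192 → 66 bp
Sorted largest to smallest: 66, 66, 38, 22 bp.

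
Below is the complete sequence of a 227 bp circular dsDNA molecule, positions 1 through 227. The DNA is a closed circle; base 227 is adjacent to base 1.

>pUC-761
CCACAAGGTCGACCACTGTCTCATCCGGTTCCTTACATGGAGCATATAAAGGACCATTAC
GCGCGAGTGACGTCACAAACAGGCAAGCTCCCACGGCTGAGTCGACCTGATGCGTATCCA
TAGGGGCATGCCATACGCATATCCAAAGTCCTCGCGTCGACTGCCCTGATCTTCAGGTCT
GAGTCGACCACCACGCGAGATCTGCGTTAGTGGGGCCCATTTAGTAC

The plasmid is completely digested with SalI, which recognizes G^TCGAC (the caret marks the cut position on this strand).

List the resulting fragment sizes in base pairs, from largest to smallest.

93, 55, 52, 27 bp

SalI sites (GTCGAC) start at positions 8, 101, 156, 183.
SalI cuts after the first base of each site, so after positions 8, 101, 156, 183.
Circular molecule, 4 cuts → 4 fragments:
  9–101 → 93 bp
  102–156 → 55 bp
  157–183 → 27 bp
  184–227 then 1–8 → 44 + 8 = 52 bp
Sorted largest to smallest: 93, 55, 52, 27 bp.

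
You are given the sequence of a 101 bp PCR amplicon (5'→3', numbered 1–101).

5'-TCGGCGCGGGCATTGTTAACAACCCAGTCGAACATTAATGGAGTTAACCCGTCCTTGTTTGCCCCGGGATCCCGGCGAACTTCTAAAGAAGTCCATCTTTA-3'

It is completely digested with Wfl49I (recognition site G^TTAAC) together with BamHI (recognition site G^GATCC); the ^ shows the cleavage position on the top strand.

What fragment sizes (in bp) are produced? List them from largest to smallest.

Wfl49I sites (GTTAAC) start at positions 15, 43.
Wfl49I cuts after the first base of each site, so after positions 15, 43.
The BamHI site (GGATCC) starts at position 67.
BamHI cuts after the first base of each site, so after position 67.
Combined cut positions: 15, 43, 67.
Linear molecule, 3 cuts → 4 fragments:
  1–15 → 15 bp
  16–43 → 28 bp
  44–67 → 24 bp
  68–101 → 34 bp
Sorted largest to smallest: 34, 28, 24, 15 bp.

34, 28, 24, 15 bp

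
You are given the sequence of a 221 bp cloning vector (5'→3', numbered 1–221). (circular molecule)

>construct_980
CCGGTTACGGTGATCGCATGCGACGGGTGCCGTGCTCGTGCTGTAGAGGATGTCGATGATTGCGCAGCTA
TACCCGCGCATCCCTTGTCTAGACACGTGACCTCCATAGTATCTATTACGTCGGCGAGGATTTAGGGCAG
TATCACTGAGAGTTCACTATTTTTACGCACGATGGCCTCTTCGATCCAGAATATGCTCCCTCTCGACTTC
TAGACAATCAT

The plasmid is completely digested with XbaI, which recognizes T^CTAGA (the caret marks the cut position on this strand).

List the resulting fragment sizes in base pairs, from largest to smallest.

XbaI sites (TCTAGA) start at positions 88, 209.
XbaI cuts after the first base of each site, so after positions 88, 209.
Circular molecule, 2 cuts → 2 fragments:
  89–209 → 121 bp
  210–221 then 1–88 → 12 + 88 = 100 bp
Sorted largest to smallest: 121, 100 bp.

121, 100 bp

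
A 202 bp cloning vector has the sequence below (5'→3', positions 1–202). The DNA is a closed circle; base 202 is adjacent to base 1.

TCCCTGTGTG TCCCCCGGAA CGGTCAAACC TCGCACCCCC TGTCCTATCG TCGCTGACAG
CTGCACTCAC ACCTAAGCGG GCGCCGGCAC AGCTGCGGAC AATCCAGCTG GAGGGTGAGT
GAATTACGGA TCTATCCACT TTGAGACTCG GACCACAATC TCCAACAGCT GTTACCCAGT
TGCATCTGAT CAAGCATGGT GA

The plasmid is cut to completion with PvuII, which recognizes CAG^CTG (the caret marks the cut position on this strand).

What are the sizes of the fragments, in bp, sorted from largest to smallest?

94, 61, 32, 15 bp

PvuII sites (CAGCTG) start at positions 58, 90, 105, 166.
PvuII cuts after base 3 of each site, so after positions 60, 92, 107, 168.
Circular molecule, 4 cuts → 4 fragments:
  61–92 → 32 bp
  93–107 → 15 bp
  108–168 → 61 bp
  169–202 then 1–60 → 34 + 60 = 94 bp
Sorted largest to smallest: 94, 61, 32, 15 bp.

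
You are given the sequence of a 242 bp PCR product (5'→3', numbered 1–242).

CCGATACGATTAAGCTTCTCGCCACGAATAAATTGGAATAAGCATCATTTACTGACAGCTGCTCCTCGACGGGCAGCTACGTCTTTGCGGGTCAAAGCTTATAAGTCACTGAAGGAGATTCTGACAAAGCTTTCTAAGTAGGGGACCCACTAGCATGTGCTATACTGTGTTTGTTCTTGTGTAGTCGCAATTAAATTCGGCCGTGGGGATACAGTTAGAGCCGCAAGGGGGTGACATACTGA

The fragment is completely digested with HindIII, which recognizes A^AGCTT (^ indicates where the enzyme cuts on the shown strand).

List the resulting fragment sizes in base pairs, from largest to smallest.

HindIII sites (AAGCTT) start at positions 12, 95, 127.
HindIII cuts after the first base of each site, so after positions 12, 95, 127.
Linear molecule, 3 cuts → 4 fragments:
  1–12 → 12 bp
  13–95 → 83 bp
  96–127 → 32 bp
  128–242 → 115 bp
Sorted largest to smallest: 115, 83, 32, 12 bp.

115, 83, 32, 12 bp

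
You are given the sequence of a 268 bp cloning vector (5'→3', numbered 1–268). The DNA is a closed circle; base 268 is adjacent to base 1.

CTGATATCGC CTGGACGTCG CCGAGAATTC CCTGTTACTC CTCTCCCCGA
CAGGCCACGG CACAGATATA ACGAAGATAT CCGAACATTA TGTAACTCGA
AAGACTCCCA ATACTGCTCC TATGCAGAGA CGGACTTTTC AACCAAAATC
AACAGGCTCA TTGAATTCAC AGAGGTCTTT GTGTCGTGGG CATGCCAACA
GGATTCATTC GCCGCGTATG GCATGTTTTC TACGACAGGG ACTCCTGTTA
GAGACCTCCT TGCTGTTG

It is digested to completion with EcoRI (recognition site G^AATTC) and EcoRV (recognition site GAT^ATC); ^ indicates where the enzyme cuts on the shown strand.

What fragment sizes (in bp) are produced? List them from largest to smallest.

110, 85, 53, 20 bp

EcoRI sites (GAATTC) start at positions 25, 163.
EcoRI cuts after the first base of each site, so after positions 25, 163.
EcoRV sites (GATATC) start at positions 3, 76.
EcoRV cuts after base 3 of each site, so after positions 5, 78.
Combined cut positions: 5, 25, 78, 163.
Circular molecule, 4 cuts → 4 fragments:
  6–25 → 20 bp
  26–78 → 53 bp
  79–163 → 85 bp
  164–268 then 1–5 → 105 + 5 = 110 bp
Sorted largest to smallest: 110, 85, 53, 20 bp.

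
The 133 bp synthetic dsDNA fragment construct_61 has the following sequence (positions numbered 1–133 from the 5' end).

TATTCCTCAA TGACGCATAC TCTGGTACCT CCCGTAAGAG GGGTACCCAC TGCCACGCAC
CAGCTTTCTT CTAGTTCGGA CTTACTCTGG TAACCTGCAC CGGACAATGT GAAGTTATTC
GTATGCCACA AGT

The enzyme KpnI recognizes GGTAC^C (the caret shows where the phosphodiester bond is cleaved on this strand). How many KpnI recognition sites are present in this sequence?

2

GGTACC occurs starting at positions 24, 42.
KpnI cuts at 2 sites.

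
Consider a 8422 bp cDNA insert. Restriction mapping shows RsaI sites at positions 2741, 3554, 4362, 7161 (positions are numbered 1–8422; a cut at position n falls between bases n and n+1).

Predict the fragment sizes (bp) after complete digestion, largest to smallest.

Linear molecule, 4 cuts → 5 fragments:
  2741 − 0 = 2741 bp
  3554 − 2741 = 813 bp
  4362 − 3554 = 808 bp
  7161 − 4362 = 2799 bp
  8422 − 7161 = 1261 bp
Sorted largest to smallest: 2799, 2741, 1261, 813, 808 bp.

2799, 2741, 1261, 813, 808 bp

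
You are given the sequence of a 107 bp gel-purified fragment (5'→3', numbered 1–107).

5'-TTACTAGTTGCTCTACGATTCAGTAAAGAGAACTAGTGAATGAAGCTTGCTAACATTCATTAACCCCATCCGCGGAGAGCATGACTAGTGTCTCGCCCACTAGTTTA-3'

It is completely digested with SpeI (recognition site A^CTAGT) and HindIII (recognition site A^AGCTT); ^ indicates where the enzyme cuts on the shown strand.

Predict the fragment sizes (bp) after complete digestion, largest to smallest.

41, 29, 15, 11, 8, 3 bp

SpeI sites (ACTAGT) start at positions 3, 32, 84, 99.
SpeI cuts after the first base of each site, so after positions 3, 32, 84, 99.
The HindIII site (AAGCTT) starts at position 43.
HindIII cuts after the first base of each site, so after position 43.
Combined cut positions: 3, 32, 43, 84, 99.
Linear molecule, 5 cuts → 6 fragments:
  1–3 → 3 bp
  4–32 → 29 bp
  33–43 → 11 bp
  44–84 → 41 bp
  85–99 → 15 bp
  100–107 → 8 bp
Sorted largest to smallest: 41, 29, 15, 11, 8, 3 bp.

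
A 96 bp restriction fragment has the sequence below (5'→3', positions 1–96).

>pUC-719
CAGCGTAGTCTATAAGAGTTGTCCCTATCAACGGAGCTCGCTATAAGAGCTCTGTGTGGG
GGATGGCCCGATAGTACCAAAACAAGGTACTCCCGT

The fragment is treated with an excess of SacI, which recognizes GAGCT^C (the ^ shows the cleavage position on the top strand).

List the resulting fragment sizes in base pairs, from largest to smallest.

45, 38, 13 bp

SacI sites (GAGCTC) start at positions 34, 47.
SacI cuts after base 5 of each site (before the last base), so after positions 38, 51.
Linear molecule, 2 cuts → 3 fragments:
  1–38 → 38 bp
  39–51 → 13 bp
  52–96 → 45 bp
Sorted largest to smallest: 45, 38, 13 bp.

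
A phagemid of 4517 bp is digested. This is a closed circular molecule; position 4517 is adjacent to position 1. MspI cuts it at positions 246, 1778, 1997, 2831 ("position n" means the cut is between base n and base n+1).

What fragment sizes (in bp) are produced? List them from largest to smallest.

Circular molecule, 4 cuts → 4 fragments:
  1778 − 246 = 1532 bp
  1997 − 1778 = 219 bp
  2831 − 1997 = 834 bp
  wrap: 4517 − 2831 + 246 = 1932 bp
Sorted largest to smallest: 1932, 1532, 834, 219 bp.

1932, 1532, 834, 219 bp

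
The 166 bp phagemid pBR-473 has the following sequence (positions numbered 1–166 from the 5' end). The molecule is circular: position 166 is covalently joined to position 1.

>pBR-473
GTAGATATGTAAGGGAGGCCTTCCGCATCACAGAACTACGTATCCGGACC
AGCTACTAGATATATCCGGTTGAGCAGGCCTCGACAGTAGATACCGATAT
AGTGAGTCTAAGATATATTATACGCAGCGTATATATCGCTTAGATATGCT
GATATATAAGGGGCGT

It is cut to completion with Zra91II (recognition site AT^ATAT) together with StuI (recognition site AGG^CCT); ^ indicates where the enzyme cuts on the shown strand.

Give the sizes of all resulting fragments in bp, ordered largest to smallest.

43, 36, 31, 21, 18, 17 bp

Zra91II sites (ATATAT) start at positions 60, 113, 131, 152.
Zra91II cuts after base 2 of each site, so after positions 61, 114, 132, 153.
StuI sites (AGGCCT) start at positions 16, 76.
StuI cuts after base 3 of each site, so after positions 18, 78.
Combined cut positions: 18, 61, 78, 114, 132, 153.
Circular molecule, 6 cuts → 6 fragments:
  19–61 → 43 bp
  62–78 → 17 bp
  79–114 → 36 bp
  115–132 → 18 bp
  133–153 → 21 bp
  154–166 then 1–18 → 13 + 18 = 31 bp
Sorted largest to smallest: 43, 36, 31, 21, 18, 17 bp.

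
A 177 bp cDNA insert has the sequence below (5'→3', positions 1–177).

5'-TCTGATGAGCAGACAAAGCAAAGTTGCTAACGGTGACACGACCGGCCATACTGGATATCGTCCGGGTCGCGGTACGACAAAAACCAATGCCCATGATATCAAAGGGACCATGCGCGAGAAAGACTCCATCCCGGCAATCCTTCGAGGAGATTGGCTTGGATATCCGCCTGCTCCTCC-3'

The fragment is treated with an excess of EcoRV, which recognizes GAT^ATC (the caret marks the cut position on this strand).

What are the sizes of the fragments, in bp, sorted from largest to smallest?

64, 56, 41, 16 bp

EcoRV sites (GATATC) start at positions 54, 95, 159.
EcoRV cuts after base 3 of each site, so after positions 56, 97, 161.
Linear molecule, 3 cuts → 4 fragments:
  1–56 → 56 bp
  57–97 → 41 bp
  98–161 → 64 bp
  162–177 → 16 bp
Sorted largest to smallest: 64, 56, 41, 16 bp.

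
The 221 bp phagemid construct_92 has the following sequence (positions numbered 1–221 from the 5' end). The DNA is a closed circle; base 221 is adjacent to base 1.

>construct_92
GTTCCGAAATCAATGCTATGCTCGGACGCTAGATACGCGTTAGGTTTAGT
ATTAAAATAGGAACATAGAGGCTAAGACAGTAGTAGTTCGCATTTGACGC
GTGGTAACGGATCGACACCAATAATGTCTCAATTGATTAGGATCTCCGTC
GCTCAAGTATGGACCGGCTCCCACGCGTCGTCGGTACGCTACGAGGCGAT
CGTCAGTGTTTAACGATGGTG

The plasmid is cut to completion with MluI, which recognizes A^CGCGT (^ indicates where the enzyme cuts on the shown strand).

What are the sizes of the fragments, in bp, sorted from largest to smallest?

MluI sites (ACGCGT) start at positions 35, 97, 173.
MluI cuts after the first base of each site, so after positions 35, 97, 173.
Circular molecule, 3 cuts → 3 fragments:
  36–97 → 62 bp
  98–173 → 76 bp
  174–221 then 1–35 → 48 + 35 = 83 bp
Sorted largest to smallest: 83, 76, 62 bp.

83, 76, 62 bp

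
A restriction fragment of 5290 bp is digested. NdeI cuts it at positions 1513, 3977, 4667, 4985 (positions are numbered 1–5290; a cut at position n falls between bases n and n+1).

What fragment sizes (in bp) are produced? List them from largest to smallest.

2464, 1513, 690, 318, 305 bp

Linear molecule, 4 cuts → 5 fragments:
  1513 − 0 = 1513 bp
  3977 − 1513 = 2464 bp
  4667 − 3977 = 690 bp
  4985 − 4667 = 318 bp
  5290 − 4985 = 305 bp
Sorted largest to smallest: 2464, 1513, 690, 318, 305 bp.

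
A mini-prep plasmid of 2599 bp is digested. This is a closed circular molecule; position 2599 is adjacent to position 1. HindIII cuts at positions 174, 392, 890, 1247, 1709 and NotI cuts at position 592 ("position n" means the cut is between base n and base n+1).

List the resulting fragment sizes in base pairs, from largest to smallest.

Combined cut positions (sorted): 174, 392, 592, 890, 1247, 1709.
Circular molecule, 6 cuts → 6 fragments:
  392 − 174 = 218 bp
  592 − 392 = 200 bp
  890 − 592 = 298 bp
  1247 − 890 = 357 bp
  1709 − 1247 = 462 bp
  wrap: 2599 − 1709 + 174 = 1064 bp
Sorted largest to smallest: 1064, 462, 357, 298, 218, 200 bp.

1064, 462, 357, 298, 218, 200 bp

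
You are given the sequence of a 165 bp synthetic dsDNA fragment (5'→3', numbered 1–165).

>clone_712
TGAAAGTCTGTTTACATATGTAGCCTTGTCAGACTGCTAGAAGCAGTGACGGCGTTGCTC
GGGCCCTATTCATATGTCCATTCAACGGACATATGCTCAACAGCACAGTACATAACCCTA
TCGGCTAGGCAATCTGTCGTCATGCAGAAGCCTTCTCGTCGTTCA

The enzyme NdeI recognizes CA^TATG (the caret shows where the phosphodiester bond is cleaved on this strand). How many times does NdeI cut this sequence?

3

CATATG occurs starting at positions 15, 71, 90.
NdeI cuts at 3 sites.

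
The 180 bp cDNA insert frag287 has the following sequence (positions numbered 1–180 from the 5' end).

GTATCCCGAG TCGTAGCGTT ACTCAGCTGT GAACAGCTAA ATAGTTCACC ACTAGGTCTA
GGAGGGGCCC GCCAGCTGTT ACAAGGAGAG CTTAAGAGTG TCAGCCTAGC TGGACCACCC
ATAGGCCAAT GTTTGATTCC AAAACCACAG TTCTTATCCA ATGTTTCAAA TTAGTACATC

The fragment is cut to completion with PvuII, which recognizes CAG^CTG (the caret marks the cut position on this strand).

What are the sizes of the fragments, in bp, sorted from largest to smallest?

105, 49, 26 bp

PvuII sites (CAGCTG) start at positions 24, 73.
PvuII cuts after base 3 of each site, so after positions 26, 75.
Linear molecule, 2 cuts → 3 fragments:
  1–26 → 26 bp
  27–75 → 49 bp
  76–180 → 105 bp
Sorted largest to smallest: 105, 49, 26 bp.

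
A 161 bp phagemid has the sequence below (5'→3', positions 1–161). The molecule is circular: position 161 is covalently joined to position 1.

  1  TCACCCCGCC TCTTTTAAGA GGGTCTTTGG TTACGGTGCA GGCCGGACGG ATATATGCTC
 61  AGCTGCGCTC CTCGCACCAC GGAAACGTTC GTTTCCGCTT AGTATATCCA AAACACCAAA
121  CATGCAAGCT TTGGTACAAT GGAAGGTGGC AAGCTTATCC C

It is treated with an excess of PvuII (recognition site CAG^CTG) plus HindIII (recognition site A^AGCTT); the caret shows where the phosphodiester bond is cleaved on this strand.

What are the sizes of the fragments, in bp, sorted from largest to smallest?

72, 64, 25 bp

The PvuII site (CAGCTG) starts at position 60.
PvuII cuts after base 3 of each site, so after position 62.
HindIII sites (AAGCTT) start at positions 126, 151.
HindIII cuts after the first base of each site, so after positions 126, 151.
Combined cut positions: 62, 126, 151.
Circular molecule, 3 cuts → 3 fragments:
  63–126 → 64 bp
  127–151 → 25 bp
  152–161 then 1–62 → 10 + 62 = 72 bp
Sorted largest to smallest: 72, 64, 25 bp.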